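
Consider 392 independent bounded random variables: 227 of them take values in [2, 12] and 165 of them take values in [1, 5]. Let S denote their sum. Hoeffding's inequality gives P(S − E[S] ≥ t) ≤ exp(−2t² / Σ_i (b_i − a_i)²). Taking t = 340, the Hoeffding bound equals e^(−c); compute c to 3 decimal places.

Σ(b_i − a_i)² = 227·10² + 165·4² = 25340.
c = 2t² / 25340 = 2·340² / 25340 = 9.1239.

9.124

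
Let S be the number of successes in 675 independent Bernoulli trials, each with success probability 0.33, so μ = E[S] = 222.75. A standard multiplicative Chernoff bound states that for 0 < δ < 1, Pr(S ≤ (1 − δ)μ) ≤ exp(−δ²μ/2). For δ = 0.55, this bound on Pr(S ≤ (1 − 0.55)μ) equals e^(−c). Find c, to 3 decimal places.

33.691

c = δ²μ/2 = 0.55²·222.75/2 = 33.6909.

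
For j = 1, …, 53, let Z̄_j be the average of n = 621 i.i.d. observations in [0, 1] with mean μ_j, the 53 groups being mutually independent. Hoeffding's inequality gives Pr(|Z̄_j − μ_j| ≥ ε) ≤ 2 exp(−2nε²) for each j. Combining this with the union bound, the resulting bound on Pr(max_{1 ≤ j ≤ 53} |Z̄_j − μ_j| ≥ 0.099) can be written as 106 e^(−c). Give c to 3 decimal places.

12.173

Union bound over the 53 events: Pr(max_{1 ≤ j ≤ 53} |Z̄_j − μ_j| ≥ 0.099) ≤ 53·2·exp(−2nε²) = 106 exp(−2·621·0.099²).
So c = 2·621·0.099² = 12.1728.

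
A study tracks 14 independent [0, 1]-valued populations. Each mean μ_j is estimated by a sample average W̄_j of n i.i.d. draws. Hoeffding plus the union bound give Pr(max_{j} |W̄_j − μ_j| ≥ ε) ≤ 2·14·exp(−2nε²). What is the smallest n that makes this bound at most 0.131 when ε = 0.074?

490

Need 2·14·exp(−2nε²) ≤ 0.131, i.e. exp(−2nε²) ≤ 0.131/28.
So 2nε² ≥ ln(28/0.131) = 5.364762.
Hence n ≥ 5.364762/(2·0.074²) = 489.843.
The smallest integer n is 490.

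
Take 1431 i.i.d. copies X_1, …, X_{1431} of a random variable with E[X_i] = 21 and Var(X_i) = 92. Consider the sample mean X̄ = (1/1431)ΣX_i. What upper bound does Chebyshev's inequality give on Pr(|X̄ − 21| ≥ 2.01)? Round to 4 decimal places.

Var(X̄) = Var(X_i)/n = 92/1431 = 0.064291.
Chebyshev: Pr(|X̄ − 21| ≥ 2.01) ≤ Var(X̄)/(2.01)² = 92/(1431·2.01²) = 0.0159.

0.0159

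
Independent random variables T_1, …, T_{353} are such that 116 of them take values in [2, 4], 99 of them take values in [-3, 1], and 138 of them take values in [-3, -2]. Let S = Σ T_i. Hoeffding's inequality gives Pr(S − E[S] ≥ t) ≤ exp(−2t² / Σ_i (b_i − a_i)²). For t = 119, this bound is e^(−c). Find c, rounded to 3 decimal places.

Σ(b_i − a_i)² = 116·2² + 99·4² + 138·1² = 2186.
c = 2t² / 2186 = 2·119² / 2186 = 12.9561.

12.956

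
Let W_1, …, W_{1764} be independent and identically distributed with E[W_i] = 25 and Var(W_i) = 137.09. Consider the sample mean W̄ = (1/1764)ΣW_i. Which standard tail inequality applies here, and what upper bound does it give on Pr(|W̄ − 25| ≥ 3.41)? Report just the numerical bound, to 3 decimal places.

With mean and variance of each term known, Chebyshev's inequality bounds the deviation of the sum (or sample mean).
Var(W̄) = Var(W_i)/n = 137.09/1764 = 0.077715.
Chebyshev: Pr(|W̄ − 25| ≥ 3.41) ≤ Var(W̄)/(3.41)² = 137.09/(1764·3.41²) = 0.0067.

0.007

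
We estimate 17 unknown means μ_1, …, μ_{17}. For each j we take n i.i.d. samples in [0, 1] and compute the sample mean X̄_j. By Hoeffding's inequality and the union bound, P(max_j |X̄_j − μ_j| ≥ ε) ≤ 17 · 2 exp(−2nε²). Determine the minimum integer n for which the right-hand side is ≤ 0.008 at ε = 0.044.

Need 2·17·exp(−2nε²) ≤ 0.008, i.e. exp(−2nε²) ≤ 0.008/34.
So 2nε² ≥ ln(34/0.008) = 8.354674.
Hence n ≥ 8.354674/(2·0.044²) = 2157.715.
The smallest integer n is 2158.

2158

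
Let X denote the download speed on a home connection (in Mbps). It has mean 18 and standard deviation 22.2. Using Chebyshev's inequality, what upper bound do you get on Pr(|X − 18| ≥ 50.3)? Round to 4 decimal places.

0.1948

Chebyshev: Pr(|X − μ| ≥ t) ≤ Var(X)/t².
Var(X) = σ² = 22.2² = 492.84.
Bound = 492.84 / 2530.09 = 0.1948.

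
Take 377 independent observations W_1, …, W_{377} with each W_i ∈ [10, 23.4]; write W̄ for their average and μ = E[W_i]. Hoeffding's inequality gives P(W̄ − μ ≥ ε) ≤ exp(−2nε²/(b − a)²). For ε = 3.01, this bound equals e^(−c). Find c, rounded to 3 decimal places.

38.045

c = 2nε²/(b − a)² = 2·377·3.01² / 13.4² = 38.0448.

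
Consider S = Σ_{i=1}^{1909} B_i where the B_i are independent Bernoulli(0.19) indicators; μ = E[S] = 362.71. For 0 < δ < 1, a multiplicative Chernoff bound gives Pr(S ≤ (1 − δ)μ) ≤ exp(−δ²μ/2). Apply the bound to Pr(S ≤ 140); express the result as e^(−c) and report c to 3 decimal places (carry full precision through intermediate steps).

68.374

Write 140 = (1 − δ)μ, so δ = 1 − 140/362.71 = 0.6140167…
Then the exponent is δ²μ/2 = (μ − 140)²/(2μ) = 68.373830.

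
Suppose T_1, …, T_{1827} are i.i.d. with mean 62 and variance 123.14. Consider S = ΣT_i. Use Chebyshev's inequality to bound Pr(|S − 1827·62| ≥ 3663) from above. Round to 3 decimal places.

0.017

Var(S) = n·Var(T_i) = 1827·123.14 = 224976.78.
Chebyshev: Pr(|S − 1827·62| ≥ 3663) ≤ Var(S)/3663² = 224976.78/13417569 = 0.0168.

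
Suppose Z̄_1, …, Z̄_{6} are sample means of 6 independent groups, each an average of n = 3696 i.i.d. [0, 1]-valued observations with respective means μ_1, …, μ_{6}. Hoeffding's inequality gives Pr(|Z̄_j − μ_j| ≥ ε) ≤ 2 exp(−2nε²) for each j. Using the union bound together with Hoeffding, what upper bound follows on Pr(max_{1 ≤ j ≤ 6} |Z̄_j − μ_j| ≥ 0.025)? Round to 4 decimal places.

0.1182

Per-experiment Hoeffding bound: 2·exp(−2·3696·0.025²) = 2·exp(−4.62000) = 0.019706.
Union bound over 6 events: 6·0.019706 = 0.11823.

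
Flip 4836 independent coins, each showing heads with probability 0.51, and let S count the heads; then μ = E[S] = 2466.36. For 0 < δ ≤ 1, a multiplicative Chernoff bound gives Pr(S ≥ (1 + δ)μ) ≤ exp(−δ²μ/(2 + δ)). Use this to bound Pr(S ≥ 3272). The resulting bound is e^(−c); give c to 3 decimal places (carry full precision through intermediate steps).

113.108

Write 3272 = (1 + δ)μ, so δ = 3272/2466.36 − 1 = 0.3266514…
Then the exponent is δ²μ/(2 + δ) = (3272 − μ)² / (μ·(2 + δ)) = 113.108242.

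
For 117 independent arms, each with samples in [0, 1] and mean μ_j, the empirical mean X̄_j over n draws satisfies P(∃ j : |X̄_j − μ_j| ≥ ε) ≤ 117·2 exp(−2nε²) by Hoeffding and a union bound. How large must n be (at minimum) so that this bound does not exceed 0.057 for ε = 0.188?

Need 2·117·exp(−2nε²) ≤ 0.057, i.e. exp(−2nε²) ≤ 0.057/234.
So 2nε² ≥ ln(234/0.057) = 8.320025.
Hence n ≥ 8.320025/(2·0.188²) = 117.701.
The smallest integer n is 118.

118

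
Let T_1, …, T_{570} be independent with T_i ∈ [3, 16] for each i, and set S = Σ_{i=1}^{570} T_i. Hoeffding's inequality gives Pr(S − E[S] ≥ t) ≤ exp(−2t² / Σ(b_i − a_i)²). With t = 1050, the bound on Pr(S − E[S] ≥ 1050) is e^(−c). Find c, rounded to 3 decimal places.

Σ(b_i − a_i)² = 570·(13)² = 96330.
c = 2t²/96330 = 2·1050²/96330 = 22.8901.

22.890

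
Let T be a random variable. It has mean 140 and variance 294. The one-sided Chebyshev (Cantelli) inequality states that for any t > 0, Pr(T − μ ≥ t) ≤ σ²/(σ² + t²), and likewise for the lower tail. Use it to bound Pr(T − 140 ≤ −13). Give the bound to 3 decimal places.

0.635

Here σ² = 294 and t = 13, so σ² + t² = 463.
Cantelli's bound: 294/463 = 0.6350.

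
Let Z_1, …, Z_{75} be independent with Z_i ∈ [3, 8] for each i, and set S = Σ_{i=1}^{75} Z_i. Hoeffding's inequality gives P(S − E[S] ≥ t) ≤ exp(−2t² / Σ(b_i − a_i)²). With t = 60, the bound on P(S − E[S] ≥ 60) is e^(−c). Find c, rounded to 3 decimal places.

Σ(b_i − a_i)² = 75·(5)² = 1875.
c = 2t²/1875 = 2·60²/1875 = 3.8400.

3.840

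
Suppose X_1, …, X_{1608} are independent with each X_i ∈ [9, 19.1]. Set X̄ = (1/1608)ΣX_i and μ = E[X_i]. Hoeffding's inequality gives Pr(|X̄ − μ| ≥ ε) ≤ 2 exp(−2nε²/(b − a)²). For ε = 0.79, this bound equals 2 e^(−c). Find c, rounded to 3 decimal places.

c = 2nε²/(b − a)² = 2·1608·0.79² / 10.1² = 19.6756.

19.676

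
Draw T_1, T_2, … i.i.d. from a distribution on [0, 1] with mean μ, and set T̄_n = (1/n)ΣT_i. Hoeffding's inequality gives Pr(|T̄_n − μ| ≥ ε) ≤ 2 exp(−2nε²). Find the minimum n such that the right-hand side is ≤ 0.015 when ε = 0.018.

7551

Require 2·exp(−2nε²) ≤ 0.015, i.e. 2nε² ≥ ln(2/0.015) = 4.892852.
So n ≥ 4.892852 / (2·0.018²) = 7550.698.
The smallest integer n is 7551.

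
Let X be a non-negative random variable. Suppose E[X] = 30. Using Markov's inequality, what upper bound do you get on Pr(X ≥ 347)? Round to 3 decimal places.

Markov's inequality: for a non-negative random variable, Pr(X ≥ a) ≤ E[X]/a.
Here E[X] = 30 and a = 347, so the bound is 30/347 = 0.0865.

0.086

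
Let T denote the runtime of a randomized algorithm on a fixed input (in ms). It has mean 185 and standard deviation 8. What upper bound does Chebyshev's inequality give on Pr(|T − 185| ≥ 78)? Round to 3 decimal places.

Chebyshev: Pr(|T − μ| ≥ t) ≤ Var(T)/t².
Var(T) = σ² = 8² = 64.
Bound = 64 / 6084 = 0.0105.

0.011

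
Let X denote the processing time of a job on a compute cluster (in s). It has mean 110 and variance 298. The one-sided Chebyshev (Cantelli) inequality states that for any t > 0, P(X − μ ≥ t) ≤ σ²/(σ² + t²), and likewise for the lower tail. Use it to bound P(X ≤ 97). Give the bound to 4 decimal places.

Here σ² = 298 and t = 13, so σ² + t² = 467.
Cantelli's bound: 298/467 = 0.6381.

0.6381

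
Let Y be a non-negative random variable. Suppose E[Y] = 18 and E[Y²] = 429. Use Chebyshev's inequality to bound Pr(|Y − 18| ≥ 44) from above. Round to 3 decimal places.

Var(Y) = E[Y²] − (E[Y])² = 429 − 324 = 105.
Chebyshev's inequality: Pr(|Y − μ| ≥ t) ≤ Var(Y)/t² = 105/1936 = 0.0542.

0.054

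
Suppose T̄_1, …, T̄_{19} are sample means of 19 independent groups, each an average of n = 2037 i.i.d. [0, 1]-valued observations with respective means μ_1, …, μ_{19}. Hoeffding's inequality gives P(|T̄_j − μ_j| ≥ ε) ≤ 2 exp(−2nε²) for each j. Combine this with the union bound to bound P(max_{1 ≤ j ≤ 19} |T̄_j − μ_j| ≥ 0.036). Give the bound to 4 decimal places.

Per-experiment Hoeffding bound: 2·exp(−2·2037·0.036²) = 2·exp(−5.27990) = 0.010186.
Union bound over 19 events: 19·0.010186 = 0.19353.

0.1935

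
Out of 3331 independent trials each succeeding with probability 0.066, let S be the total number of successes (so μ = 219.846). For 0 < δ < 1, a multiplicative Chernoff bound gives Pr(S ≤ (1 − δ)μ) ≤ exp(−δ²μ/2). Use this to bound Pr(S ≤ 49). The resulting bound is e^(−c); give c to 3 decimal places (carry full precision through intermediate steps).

Write 49 = (1 − δ)μ, so δ = 1 − 49/219.846 = 0.7771167…
Then the exponent is δ²μ/2 = (μ − 49)²/(2μ) = 66.383641.

66.384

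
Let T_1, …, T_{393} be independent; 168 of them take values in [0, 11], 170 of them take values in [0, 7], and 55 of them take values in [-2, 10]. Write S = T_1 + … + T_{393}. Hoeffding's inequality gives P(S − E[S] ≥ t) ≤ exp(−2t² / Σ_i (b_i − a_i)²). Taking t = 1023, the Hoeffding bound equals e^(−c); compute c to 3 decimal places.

Σ(b_i − a_i)² = 168·11² + 170·7² + 55·12² = 36578.
c = 2t² / 36578 = 2·1023² / 36578 = 57.2218.

57.222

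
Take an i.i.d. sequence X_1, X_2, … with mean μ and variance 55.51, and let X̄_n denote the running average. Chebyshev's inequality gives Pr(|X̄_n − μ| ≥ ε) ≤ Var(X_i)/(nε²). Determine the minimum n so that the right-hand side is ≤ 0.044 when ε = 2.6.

187

Require 55.51/(n·2.6²) ≤ 0.044, i.e. n ≥ 55.51/(0.044·2.6²) = 186.626.
The smallest integer n is 187.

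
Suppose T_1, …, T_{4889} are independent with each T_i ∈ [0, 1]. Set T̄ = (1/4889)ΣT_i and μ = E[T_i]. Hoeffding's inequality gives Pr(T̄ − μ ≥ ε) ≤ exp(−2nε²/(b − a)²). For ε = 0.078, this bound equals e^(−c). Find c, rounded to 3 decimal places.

c = 2nε²/(b − a)² = 2·4889·0.078² / 1² = 59.4894.

59.489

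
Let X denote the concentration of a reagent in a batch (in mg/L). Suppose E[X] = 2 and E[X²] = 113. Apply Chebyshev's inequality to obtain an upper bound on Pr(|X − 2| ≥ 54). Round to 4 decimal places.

Var(X) = E[X²] − (E[X])² = 113 − 4 = 109.
Chebyshev's inequality: Pr(|X − μ| ≥ t) ≤ Var(X)/t² = 109/2916 = 0.0374.

0.0374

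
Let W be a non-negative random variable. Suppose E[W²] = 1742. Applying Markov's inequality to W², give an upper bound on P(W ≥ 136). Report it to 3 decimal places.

0.094

Since W ≥ 0, the event {W ≥ 136} is the same as {W² ≥ 18496}.
Markov's inequality applied to W² gives P(W² ≥ 18496) ≤ E[W²]/18496 = 1742/18496 = 0.0942.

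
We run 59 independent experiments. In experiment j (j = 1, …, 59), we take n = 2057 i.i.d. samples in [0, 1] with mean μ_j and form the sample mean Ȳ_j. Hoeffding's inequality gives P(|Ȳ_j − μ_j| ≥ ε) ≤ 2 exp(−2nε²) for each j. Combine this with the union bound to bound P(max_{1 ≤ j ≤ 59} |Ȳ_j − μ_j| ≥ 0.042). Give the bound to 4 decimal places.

Per-experiment Hoeffding bound: 2·exp(−2·2057·0.042²) = 2·exp(−7.25710) = 0.0014103.
Union bound over 59 events: 59·0.0014103 = 0.08321.

0.0832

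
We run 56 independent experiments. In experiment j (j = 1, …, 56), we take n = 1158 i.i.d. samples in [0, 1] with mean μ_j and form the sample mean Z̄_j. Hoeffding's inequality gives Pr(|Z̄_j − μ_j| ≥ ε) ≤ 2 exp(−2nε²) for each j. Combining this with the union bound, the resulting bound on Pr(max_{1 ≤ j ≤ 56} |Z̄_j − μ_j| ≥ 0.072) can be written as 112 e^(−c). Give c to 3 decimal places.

Union bound over the 56 events: Pr(max_{1 ≤ j ≤ 56} |Z̄_j − μ_j| ≥ 0.072) ≤ 56·2·exp(−2nε²) = 112 exp(−2·1158·0.072²).
So c = 2·1158·0.072² = 12.0061.

12.006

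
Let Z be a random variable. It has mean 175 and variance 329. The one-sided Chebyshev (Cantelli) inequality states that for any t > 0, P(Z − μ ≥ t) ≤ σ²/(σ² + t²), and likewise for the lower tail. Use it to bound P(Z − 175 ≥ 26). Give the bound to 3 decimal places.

0.327

Here σ² = 329 and t = 26, so σ² + t² = 1005.
Cantelli's bound: 329/1005 = 0.3274.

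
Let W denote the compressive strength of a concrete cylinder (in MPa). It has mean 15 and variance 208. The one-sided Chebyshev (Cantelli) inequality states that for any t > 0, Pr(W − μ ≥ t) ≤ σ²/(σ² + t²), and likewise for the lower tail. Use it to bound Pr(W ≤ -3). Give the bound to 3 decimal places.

Here σ² = 208 and t = 18, so σ² + t² = 532.
Cantelli's bound: 208/532 = 0.3910.

0.391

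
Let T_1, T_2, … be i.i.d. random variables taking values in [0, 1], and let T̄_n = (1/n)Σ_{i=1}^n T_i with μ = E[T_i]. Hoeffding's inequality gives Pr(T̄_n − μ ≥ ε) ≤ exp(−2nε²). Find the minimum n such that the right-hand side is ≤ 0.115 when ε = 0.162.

42

Require exp(−2nε²) ≤ 0.115, i.e. 2nε² ≥ ln(1/0.115) = 2.162823.
So n ≥ 2.162823 / (2·0.162²) = 41.206.
The smallest integer n is 42.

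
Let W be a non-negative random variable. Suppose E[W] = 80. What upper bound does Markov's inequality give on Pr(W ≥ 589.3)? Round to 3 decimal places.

0.136

Markov's inequality: for a non-negative random variable, Pr(W ≥ a) ≤ E[W]/a.
Here E[W] = 80 and a = 589.3, so the bound is 80/589.3 = 0.1358.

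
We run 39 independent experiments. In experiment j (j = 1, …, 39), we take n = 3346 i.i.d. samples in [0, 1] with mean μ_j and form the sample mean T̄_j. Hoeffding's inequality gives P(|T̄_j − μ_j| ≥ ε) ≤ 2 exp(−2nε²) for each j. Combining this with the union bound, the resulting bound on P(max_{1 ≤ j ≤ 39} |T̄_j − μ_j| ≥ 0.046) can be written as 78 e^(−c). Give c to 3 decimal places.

Union bound over the 39 events: P(max_{1 ≤ j ≤ 39} |T̄_j − μ_j| ≥ 0.046) ≤ 39·2·exp(−2nε²) = 78 exp(−2·3346·0.046²).
So c = 2·3346·0.046² = 14.1603.

14.160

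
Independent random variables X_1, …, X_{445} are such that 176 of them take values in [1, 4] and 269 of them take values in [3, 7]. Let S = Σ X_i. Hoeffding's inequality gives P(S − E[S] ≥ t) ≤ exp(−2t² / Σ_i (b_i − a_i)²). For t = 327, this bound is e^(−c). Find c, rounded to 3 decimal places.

Σ(b_i − a_i)² = 176·3² + 269·4² = 5888.
c = 2t² / 5888 = 2·327² / 5888 = 36.3210.

36.321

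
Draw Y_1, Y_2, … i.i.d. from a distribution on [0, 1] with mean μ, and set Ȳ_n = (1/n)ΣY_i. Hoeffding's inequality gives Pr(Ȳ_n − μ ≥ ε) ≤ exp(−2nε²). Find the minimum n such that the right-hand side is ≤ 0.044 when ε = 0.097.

166

Require exp(−2nε²) ≤ 0.044, i.e. 2nε² ≥ ln(1/0.044) = 3.123566.
So n ≥ 3.123566 / (2·0.097²) = 165.988.
The smallest integer n is 166.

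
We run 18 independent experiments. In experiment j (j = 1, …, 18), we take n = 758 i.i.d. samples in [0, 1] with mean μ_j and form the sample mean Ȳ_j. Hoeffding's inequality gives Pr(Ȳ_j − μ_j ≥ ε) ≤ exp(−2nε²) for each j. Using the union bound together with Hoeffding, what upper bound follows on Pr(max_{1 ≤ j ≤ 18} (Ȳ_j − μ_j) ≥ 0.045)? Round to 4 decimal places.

Per-experiment Hoeffding bound: exp(−2·758·0.045²) = exp(−3.06990) = 0.046426.
Union bound over 18 events: 18·0.046426 = 0.83566.

0.8357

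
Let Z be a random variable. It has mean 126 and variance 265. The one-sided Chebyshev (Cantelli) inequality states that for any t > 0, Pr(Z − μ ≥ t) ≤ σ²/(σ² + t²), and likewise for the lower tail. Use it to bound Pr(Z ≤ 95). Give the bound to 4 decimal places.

0.2162

Here σ² = 265 and t = 31, so σ² + t² = 1226.
Cantelli's bound: 265/1226 = 0.2162.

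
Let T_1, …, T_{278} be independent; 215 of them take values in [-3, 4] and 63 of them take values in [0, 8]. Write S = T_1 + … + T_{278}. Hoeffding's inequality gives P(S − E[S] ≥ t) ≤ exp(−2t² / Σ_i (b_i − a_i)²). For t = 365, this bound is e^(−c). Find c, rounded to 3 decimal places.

18.291

Σ(b_i − a_i)² = 215·7² + 63·8² = 14567.
c = 2t² / 14567 = 2·365² / 14567 = 18.2913.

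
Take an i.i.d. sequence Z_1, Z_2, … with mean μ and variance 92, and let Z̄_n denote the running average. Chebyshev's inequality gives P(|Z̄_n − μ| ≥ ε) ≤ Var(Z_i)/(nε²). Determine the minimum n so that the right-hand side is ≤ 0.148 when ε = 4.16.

36

Require 92/(n·4.16²) ≤ 0.148, i.e. n ≥ 92/(0.148·4.16²) = 35.920.
The smallest integer n is 36.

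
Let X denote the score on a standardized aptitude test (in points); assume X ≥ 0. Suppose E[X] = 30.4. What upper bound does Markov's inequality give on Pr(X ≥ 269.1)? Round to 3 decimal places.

0.113

Markov's inequality: for a non-negative random variable, Pr(X ≥ a) ≤ E[X]/a.
Here E[X] = 30.4 and a = 269.1, so the bound is 30.4/269.1 = 0.1130.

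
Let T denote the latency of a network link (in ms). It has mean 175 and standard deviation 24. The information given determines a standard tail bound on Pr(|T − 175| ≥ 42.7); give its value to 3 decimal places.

Mean and variance are known, so Chebyshev's inequality applies.
Chebyshev: Pr(|T − μ| ≥ t) ≤ Var(T)/t².
Var(T) = σ² = 24² = 576.
Bound = 576 / 1823.29 = 0.3159.

0.316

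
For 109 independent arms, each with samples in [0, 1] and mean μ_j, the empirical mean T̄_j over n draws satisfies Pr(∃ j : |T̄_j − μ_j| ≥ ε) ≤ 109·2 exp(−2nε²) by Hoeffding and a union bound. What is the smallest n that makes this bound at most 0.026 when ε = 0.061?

1214

Need 2·109·exp(−2nε²) ≤ 0.026, i.e. exp(−2nε²) ≤ 0.026/218.
So 2nε² ≥ ln(218/0.026) = 9.034154.
Hence n ≥ 9.034154/(2·0.061²) = 1213.942.
The smallest integer n is 1214.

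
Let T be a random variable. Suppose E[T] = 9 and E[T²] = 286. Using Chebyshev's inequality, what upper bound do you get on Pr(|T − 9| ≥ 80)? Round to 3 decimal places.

Var(T) = E[T²] − (E[T])² = 286 − 81 = 205.
Chebyshev's inequality: Pr(|T − μ| ≥ t) ≤ Var(T)/t² = 205/6400 = 0.0320.

0.032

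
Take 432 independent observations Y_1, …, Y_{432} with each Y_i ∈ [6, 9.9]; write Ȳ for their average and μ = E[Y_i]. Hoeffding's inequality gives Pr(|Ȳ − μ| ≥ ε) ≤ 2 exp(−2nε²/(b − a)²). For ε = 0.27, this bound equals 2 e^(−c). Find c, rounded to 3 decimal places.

c = 2nε²/(b − a)² = 2·432·0.27² / 3.9² = 4.1411.

4.141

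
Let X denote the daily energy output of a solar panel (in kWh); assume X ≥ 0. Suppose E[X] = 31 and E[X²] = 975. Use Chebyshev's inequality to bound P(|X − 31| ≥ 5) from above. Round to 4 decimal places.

0.5600

Var(X) = E[X²] − (E[X])² = 975 − 961 = 14.
Chebyshev's inequality: P(|X − μ| ≥ t) ≤ Var(X)/t² = 14/25 = 0.5600.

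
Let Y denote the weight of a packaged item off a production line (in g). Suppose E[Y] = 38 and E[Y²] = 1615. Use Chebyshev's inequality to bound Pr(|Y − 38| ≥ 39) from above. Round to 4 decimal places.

Var(Y) = E[Y²] − (E[Y])² = 1615 − 1444 = 171.
Chebyshev's inequality: Pr(|Y − μ| ≥ t) ≤ Var(Y)/t² = 171/1521 = 0.1124.

0.1124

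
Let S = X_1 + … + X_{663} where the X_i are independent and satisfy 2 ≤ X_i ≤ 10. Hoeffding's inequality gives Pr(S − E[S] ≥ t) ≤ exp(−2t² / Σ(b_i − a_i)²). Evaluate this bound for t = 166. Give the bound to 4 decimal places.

0.2729

Σ(b_i − a_i)² = 663·(8)² = 42432.
Exponent = 2·166²/42432 = 1.2988.
Bound = exp(−1.2988) = 0.27285.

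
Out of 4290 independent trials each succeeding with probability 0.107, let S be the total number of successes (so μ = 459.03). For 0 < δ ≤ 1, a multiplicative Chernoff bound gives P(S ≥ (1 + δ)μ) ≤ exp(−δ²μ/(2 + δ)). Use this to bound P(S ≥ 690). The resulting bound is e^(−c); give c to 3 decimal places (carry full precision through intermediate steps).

Write 690 = (1 + δ)μ, so δ = 690/459.03 − 1 = 0.5031697…
Then the exponent is δ²μ/(2 + δ) = (690 − μ)² / (μ·(2 + δ)) = 46.427979.

46.428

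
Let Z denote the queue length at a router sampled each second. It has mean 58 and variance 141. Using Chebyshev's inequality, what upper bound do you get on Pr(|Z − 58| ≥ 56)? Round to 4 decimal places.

0.0450

Chebyshev: Pr(|Z − μ| ≥ t) ≤ Var(Z)/t².
Bound = 141 / 3136 = 0.0450.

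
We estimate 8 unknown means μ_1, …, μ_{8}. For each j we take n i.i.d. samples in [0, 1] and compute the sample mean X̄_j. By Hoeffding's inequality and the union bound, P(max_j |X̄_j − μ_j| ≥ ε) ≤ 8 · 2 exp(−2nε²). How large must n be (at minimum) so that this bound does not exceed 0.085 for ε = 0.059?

753

Need 2·8·exp(−2nε²) ≤ 0.085, i.e. exp(−2nε²) ≤ 0.085/16.
So 2nε² ≥ ln(16/0.085) = 5.237693.
Hence n ≥ 5.237693/(2·0.059²) = 752.326.
The smallest integer n is 753.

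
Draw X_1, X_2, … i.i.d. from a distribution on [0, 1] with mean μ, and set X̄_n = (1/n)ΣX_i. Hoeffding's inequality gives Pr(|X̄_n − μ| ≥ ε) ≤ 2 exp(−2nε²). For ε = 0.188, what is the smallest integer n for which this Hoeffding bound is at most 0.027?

61

Require 2·exp(−2nε²) ≤ 0.027, i.e. 2nε² ≥ ln(2/0.027) = 4.305066.
So n ≥ 4.305066 / (2·0.188²) = 60.902.
The smallest integer n is 61.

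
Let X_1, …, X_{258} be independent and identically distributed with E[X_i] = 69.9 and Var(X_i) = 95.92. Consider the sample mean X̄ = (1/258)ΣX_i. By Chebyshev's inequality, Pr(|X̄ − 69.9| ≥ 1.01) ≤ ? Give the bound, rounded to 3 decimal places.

0.364

Var(X̄) = Var(X_i)/n = 95.92/258 = 0.37178.
Chebyshev: Pr(|X̄ − 69.9| ≥ 1.01) ≤ Var(X̄)/(1.01)² = 95.92/(258·1.01²) = 0.3645.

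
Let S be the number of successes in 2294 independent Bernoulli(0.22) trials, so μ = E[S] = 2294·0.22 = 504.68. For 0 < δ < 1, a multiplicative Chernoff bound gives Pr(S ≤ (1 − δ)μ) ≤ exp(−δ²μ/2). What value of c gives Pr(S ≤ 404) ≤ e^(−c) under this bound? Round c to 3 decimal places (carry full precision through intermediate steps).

10.042

Write 404 = (1 − δ)μ, so δ = 1 − 404/504.68 = 0.1994927…
Then the exponent is δ²μ/2 = (μ − 404)²/(2μ) = 10.042465.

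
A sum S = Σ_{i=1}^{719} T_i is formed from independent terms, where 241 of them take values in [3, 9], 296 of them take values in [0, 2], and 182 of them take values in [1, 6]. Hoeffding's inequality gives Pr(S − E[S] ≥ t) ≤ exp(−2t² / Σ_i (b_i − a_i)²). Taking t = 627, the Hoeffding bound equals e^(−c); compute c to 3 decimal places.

54.563

Σ(b_i − a_i)² = 241·6² + 296·2² + 182·5² = 14410.
c = 2t² / 14410 = 2·627² / 14410 = 54.5634.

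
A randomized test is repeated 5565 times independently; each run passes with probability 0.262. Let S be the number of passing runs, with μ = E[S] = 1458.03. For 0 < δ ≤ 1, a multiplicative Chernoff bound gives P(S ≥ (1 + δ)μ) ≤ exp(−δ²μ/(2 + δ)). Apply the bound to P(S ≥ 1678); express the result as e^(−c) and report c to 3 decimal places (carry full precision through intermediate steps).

Write 1678 = (1 + δ)μ, so δ = 1678/1458.03 − 1 = 0.150868…
Then the exponent is δ²μ/(2 + δ) = (1678 − μ)² / (μ·(2 + δ)) = 15.429317.

15.429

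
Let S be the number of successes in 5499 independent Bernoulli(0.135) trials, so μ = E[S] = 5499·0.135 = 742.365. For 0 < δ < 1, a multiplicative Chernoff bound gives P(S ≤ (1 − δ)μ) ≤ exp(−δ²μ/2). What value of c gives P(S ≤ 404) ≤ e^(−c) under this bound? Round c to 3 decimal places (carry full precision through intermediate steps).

77.112

Write 404 = (1 − δ)μ, so δ = 1 − 404/742.365 = 0.4557933…
Then the exponent is δ²μ/2 = (μ − 404)²/(2μ) = 77.112252.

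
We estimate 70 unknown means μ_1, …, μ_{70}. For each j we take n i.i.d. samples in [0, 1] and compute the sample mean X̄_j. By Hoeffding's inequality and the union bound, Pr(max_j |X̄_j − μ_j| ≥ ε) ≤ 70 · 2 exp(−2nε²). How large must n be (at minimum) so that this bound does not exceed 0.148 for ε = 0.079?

Need 2·70·exp(−2nε²) ≤ 0.148, i.e. exp(−2nε²) ≤ 0.148/140.
So 2nε² ≥ ln(140/0.148) = 6.852185.
Hence n ≥ 6.852185/(2·0.079²) = 548.965.
The smallest integer n is 549.

549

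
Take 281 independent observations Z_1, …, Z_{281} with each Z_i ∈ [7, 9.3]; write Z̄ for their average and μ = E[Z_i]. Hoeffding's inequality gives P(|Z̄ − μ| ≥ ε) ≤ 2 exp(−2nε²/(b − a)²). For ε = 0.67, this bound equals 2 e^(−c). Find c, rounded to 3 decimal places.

c = 2nε²/(b − a)² = 2·281·0.67² / 2.3² = 47.6903.

47.690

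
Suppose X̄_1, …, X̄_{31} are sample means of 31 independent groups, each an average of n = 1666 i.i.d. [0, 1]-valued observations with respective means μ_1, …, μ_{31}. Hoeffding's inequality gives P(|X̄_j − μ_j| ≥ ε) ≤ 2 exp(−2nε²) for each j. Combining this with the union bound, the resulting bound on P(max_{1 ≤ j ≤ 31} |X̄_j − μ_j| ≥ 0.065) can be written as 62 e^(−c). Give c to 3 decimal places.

14.078

Union bound over the 31 events: P(max_{1 ≤ j ≤ 31} |X̄_j − μ_j| ≥ 0.065) ≤ 31·2·exp(−2nε²) = 62 exp(−2·1666·0.065²).
So c = 2·1666·0.065² = 14.0777.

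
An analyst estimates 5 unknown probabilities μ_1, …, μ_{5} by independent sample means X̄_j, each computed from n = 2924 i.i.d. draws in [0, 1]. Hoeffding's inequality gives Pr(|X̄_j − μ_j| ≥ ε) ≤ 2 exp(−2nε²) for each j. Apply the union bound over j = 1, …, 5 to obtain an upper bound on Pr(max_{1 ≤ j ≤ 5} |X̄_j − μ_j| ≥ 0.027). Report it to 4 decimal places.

0.1408

Per-experiment Hoeffding bound: 2·exp(−2·2924·0.027²) = 2·exp(−4.26319) = 0.028155.
Union bound over 5 events: 5·0.028155 = 0.14077.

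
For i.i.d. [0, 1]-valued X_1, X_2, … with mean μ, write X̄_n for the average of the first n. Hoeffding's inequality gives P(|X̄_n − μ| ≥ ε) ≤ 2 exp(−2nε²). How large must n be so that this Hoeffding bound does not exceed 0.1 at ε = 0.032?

Require 2·exp(−2nε²) ≤ 0.1, i.e. 2nε² ≥ ln(2/0.1) = 2.995732.
So n ≥ 2.995732 / (2·0.032²) = 1462.760.
The smallest integer n is 1463.

1463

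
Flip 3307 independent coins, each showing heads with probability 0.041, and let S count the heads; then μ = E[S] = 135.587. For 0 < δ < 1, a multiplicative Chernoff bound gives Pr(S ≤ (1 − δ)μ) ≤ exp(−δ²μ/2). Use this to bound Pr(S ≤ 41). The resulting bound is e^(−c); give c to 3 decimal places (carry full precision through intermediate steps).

32.992

Write 41 = (1 − δ)μ, so δ = 1 − 41/135.587 = 0.6976111…
Then the exponent is δ²μ/2 = (μ − 41)²/(2μ) = 32.992472.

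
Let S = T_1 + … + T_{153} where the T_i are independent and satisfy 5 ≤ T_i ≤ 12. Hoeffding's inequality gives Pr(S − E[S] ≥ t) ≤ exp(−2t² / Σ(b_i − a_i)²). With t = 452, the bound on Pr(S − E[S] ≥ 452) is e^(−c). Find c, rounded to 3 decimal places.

Σ(b_i − a_i)² = 153·(7)² = 7497.
c = 2t²/7497 = 2·452²/7497 = 54.5029.

54.503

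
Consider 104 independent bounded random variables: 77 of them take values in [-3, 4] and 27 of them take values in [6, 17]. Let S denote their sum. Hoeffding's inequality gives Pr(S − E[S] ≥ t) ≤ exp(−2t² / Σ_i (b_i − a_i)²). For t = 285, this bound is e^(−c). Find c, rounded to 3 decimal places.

23.075

Σ(b_i − a_i)² = 77·7² + 27·11² = 7040.
c = 2t² / 7040 = 2·285² / 7040 = 23.0753.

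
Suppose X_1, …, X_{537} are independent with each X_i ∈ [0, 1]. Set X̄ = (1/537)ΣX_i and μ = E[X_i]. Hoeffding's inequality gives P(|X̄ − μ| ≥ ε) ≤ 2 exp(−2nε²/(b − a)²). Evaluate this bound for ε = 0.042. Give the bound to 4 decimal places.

0.3008

Exponent: 2nε²/(b − a)² = 2·537·0.042² / 1² = 1.89454.
Bound = 2·exp(−1.89454) = 0.30078.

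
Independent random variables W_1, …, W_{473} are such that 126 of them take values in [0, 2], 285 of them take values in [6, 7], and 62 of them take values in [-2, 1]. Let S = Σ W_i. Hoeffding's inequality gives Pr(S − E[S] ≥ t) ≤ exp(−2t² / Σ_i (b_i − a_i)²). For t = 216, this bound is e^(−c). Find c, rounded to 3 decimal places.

Σ(b_i − a_i)² = 126·2² + 285·1² + 62·3² = 1347.
c = 2t² / 1347 = 2·216² / 1347 = 69.2739.

69.274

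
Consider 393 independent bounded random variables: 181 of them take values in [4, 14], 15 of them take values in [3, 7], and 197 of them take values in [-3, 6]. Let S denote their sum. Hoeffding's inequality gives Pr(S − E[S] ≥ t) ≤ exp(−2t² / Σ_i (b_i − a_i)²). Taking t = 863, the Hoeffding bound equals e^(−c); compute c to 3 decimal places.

43.431

Σ(b_i − a_i)² = 181·10² + 15·4² + 197·9² = 34297.
c = 2t² / 34297 = 2·863² / 34297 = 43.4306.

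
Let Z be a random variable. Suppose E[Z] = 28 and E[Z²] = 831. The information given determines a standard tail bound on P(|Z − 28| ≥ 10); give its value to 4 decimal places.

The first two moments determine the variance, so Chebyshev's inequality is the sharpest standard bound available.
Var(Z) = E[Z²] − (E[Z])² = 831 − 784 = 47.
Chebyshev's inequality: P(|Z − μ| ≥ t) ≤ Var(Z)/t² = 47/100 = 0.4700.

0.4700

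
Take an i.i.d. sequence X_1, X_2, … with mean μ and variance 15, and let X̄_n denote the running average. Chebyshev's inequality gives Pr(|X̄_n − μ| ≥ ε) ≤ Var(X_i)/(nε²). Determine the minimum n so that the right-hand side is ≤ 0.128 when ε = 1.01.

115

Require 15/(n·1.01²) ≤ 0.128, i.e. n ≥ 15/(0.128·1.01²) = 114.878.
The smallest integer n is 115.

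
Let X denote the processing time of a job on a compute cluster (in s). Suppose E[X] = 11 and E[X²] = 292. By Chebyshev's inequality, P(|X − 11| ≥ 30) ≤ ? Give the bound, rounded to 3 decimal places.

0.190

Var(X) = E[X²] − (E[X])² = 292 − 121 = 171.
Chebyshev's inequality: P(|X − μ| ≥ t) ≤ Var(X)/t² = 171/900 = 0.1900.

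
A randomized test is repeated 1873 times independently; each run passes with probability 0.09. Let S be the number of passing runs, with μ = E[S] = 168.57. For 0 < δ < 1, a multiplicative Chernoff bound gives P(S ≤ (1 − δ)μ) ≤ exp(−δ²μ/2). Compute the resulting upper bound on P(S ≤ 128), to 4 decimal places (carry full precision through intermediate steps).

Write 128 = (1 − δ)μ, so δ = 1 − 128/168.57 = 0.2406715…
Then the exponent is δ²μ/2 = (μ − 128)²/(2μ) = 4.882022.
Bound = exp(−4.882022) = 0.00758.

0.0076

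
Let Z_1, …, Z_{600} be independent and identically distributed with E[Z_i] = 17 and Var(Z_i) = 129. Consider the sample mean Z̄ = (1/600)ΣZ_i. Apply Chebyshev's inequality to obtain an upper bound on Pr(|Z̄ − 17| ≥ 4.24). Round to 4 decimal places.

0.0120

Var(Z̄) = Var(Z_i)/n = 129/600 = 0.215.
Chebyshev: Pr(|Z̄ − 17| ≥ 4.24) ≤ Var(Z̄)/(4.24)² = 129/(600·4.24²) = 0.0120.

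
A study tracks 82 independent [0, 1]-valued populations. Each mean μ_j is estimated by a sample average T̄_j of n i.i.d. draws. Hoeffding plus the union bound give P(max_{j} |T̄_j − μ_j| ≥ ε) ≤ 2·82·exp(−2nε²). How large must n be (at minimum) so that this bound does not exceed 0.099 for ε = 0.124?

242

Need 2·82·exp(−2nε²) ≤ 0.099, i.e. exp(−2nε²) ≤ 0.099/164.
So 2nε² ≥ ln(164/0.099) = 7.412502.
Hence n ≥ 7.412502/(2·0.124²) = 241.041.
The smallest integer n is 242.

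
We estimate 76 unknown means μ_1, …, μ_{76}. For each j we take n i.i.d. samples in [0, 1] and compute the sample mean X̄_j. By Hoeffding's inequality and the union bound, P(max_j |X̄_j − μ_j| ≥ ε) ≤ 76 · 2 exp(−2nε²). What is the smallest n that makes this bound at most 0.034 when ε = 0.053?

1497

Need 2·76·exp(−2nε²) ≤ 0.034, i.e. exp(−2nε²) ≤ 0.034/152.
So 2nε² ≥ ln(152/0.034) = 8.405275.
Hence n ≥ 8.405275/(2·0.053²) = 1496.133.
The smallest integer n is 1497.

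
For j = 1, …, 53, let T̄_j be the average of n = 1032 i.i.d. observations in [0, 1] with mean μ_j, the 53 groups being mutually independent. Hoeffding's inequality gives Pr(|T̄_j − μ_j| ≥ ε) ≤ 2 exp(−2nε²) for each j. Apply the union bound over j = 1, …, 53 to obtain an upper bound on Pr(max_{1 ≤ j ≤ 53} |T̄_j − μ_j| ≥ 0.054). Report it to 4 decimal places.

Per-experiment Hoeffding bound: 2·exp(−2·1032·0.054²) = 2·exp(−6.01862) = 0.004866.
Union bound over 53 events: 53·0.004866 = 0.25790.

0.2579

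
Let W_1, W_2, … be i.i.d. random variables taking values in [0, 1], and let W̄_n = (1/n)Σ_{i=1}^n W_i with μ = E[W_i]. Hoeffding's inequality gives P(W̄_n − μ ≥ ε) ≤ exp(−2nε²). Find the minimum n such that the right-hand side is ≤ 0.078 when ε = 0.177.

41

Require exp(−2nε²) ≤ 0.078, i.e. 2nε² ≥ ln(1/0.078) = 2.551046.
So n ≥ 2.551046 / (2·0.177²) = 40.714.
The smallest integer n is 41.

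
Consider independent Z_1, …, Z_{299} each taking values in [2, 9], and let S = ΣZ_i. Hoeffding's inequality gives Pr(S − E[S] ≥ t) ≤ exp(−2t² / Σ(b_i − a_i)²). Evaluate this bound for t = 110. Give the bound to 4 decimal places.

Σ(b_i − a_i)² = 299·(7)² = 14651.
Exponent = 2·110²/14651 = 1.6518.
Bound = exp(−1.6518) = 0.19171.

0.1917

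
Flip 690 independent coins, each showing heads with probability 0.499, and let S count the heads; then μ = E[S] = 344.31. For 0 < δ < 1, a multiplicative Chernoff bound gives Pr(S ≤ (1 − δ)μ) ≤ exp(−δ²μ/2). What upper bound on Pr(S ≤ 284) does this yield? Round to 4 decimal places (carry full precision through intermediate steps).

0.0051

Write 284 = (1 − δ)μ, so δ = 1 − 284/344.31 = 0.1751619…
Then the exponent is δ²μ/2 = (μ − 284)²/(2μ) = 5.282008.
Bound = exp(−5.282008) = 0.00508.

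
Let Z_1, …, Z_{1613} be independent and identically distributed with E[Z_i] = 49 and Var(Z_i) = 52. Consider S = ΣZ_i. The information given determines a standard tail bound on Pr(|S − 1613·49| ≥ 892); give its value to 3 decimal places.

With mean and variance of each term known, Chebyshev's inequality bounds the deviation of the sum (or sample mean).
Var(S) = n·Var(Z_i) = 1613·52 = 83876.
Chebyshev: Pr(|S − 1613·49| ≥ 892) ≤ Var(S)/892² = 83876/795664 = 0.1054.

0.105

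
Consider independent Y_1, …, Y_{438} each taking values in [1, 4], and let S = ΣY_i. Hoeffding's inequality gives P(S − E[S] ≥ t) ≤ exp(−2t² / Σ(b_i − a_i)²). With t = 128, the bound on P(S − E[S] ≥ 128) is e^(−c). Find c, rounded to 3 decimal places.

Σ(b_i − a_i)² = 438·(3)² = 3942.
c = 2t²/3942 = 2·128²/3942 = 8.3125.

8.313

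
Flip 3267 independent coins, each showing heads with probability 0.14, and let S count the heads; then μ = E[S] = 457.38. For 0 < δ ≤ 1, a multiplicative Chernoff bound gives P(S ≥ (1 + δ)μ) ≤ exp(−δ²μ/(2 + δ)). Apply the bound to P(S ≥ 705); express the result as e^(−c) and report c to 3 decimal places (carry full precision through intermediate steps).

Write 705 = (1 + δ)μ, so δ = 705/457.38 − 1 = 0.5413879…
Then the exponent is δ²μ/(2 + δ) = (705 − μ)² / (μ·(2 + δ)) = 52.750103.

52.750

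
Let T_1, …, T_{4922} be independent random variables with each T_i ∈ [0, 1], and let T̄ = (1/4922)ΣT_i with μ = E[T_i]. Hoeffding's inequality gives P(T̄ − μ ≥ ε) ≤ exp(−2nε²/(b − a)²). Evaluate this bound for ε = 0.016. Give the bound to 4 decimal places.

0.0805

Exponent: 2nε²/(b − a)² = 2·4922·0.016² / 1² = 2.52006.
Bound = exp(−2.52006) = 0.08045.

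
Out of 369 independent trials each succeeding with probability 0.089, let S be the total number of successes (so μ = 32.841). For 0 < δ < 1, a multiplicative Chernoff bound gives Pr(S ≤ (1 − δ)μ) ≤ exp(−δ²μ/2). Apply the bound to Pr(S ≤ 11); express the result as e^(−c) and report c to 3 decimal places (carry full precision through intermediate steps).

Write 11 = (1 − δ)μ, so δ = 1 − 11/32.841 = 0.6650528…
Then the exponent is δ²μ/2 = (μ − 11)²/(2μ) = 7.262709.

7.263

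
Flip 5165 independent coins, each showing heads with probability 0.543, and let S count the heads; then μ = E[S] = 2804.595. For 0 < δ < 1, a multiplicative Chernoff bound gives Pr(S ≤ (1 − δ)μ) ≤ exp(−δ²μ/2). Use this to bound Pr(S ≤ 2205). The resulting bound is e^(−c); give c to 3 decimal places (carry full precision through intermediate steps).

64.094

Write 2205 = (1 − δ)μ, so δ = 1 − 2205/2804.595 = 0.2137902…
Then the exponent is δ²μ/2 = (μ − 2205)²/(2μ) = 64.093775.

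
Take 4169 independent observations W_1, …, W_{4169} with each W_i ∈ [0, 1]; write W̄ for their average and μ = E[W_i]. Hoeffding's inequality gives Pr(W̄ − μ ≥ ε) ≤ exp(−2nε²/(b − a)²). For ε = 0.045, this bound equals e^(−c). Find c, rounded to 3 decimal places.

c = 2nε²/(b − a)² = 2·4169·0.045² / 1² = 16.8845.

16.884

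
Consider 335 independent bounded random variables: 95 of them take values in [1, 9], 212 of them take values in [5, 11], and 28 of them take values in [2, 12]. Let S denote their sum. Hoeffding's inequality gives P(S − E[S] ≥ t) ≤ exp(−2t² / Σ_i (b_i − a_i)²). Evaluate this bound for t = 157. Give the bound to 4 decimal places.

Σ(b_i − a_i)² = 95·8² + 212·6² + 28·10² = 16512.
Exponent = 2·157² / 16512 = 2.98559.
Bound = exp(−2.98559) = 0.05051.

0.0505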